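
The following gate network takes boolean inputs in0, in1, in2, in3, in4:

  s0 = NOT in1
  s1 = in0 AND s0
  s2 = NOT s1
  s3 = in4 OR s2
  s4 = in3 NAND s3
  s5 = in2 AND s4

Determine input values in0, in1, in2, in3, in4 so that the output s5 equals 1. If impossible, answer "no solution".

Check with in0=0 in1=0 in2=1 in3=0 in4=0:
s0 = NOT in1 = NOT 0 = 1
s1 = in0 AND s0 = 0 AND 1 = 0
s2 = NOT s1 = NOT 0 = 1
s3 = in4 OR s2 = 0 OR 1 = 1
s4 = in3 NAND s3 = 0 NAND 1 = 1
s5 = in2 AND s4 = 1 AND 1 = 1
So s5 = 1 as required.

in0=0 in1=0 in2=1 in3=0 in4=0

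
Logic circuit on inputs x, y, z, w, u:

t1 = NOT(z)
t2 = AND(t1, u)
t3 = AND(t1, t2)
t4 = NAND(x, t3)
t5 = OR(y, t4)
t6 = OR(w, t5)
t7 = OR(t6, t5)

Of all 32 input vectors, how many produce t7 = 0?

t7 = OR(t6, t5) must be 0, so both t6 = 0 and t5 = 0.
t6 = OR(w, t5) must be 0, so both w = 0 and t5 = 0.
t5 = OR(y, t4) must be 0, so both y = 0 and t4 = 0.
Satisfying assignments:
  x=1, y=0, z=0, w=0, u=1

1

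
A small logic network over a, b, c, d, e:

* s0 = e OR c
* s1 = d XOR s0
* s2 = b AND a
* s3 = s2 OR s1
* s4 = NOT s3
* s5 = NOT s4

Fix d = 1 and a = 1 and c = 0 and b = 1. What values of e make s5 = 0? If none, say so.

no solution exists

With d = 1 and a = 1 and c = 0 and b = 1 fixed, none of the 2 settings of e give s5 = 0.
For example, with e=0:
s0 = e OR c = 0 OR 0 = 0
s1 = d XOR s0 = 1 XOR 0 = 1
s2 = b AND a = 1 AND 1 = 1
s3 = s2 OR s1 = 1 OR 1 = 1
s4 = NOT s3 = NOT 1 = 0
s5 = NOT s4 = NOT 0 = 1
giving s5 = 1 ≠ 0.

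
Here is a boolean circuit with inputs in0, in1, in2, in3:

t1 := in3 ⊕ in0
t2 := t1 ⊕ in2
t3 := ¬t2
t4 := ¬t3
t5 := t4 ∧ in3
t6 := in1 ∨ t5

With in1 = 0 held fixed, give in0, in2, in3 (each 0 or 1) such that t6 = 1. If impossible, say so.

t6 = in1 ∨ t5 must be 1, so at least one of in1, t5 is 1.
Check with in1 = 0 and in0=1, in2=1, in3=1:
t1 = in3 ⊕ in0 = 1 ⊕ 1 = 0
t2 = t1 ⊕ in2 = 0 ⊕ 1 = 1
t3 = ¬t2 = ¬1 = 0
t4 = ¬t3 = ¬0 = 1
t5 = t4 ∧ in3 = 1 ∧ 1 = 1
t6 = in1 ∨ t5 = 0 ∨ 1 = 1
So t6 = 1.

in0=1 in2=1 in3=1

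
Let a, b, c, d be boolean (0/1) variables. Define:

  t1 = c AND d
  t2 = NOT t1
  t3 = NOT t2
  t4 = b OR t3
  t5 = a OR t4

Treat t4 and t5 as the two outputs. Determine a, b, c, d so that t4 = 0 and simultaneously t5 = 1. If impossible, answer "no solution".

a=1 b=0 c=0 d=1

Check with a=1 b=0 c=0 d=1:
t1 = c AND d = 0 AND 1 = 0
t2 = NOT t1 = NOT 0 = 1
t3 = NOT t2 = NOT 1 = 0
t4 = b OR t3 = 0 OR 0 = 0
t5 = a OR t4 = 1 OR 0 = 1
So t4 = 0 and t5 = 1.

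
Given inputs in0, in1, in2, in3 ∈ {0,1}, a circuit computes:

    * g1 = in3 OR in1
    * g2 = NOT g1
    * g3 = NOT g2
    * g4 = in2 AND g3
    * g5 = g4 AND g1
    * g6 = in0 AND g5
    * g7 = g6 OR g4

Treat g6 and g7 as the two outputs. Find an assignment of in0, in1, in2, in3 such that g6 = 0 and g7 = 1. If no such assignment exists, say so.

Check with in0=0 in1=1 in2=1 in3=1:
g1 = in3 OR in1 = 1 OR 1 = 1
g2 = NOT g1 = NOT 1 = 0
g3 = NOT g2 = NOT 0 = 1
g4 = in2 AND g3 = 1 AND 1 = 1
g5 = g4 AND g1 = 1 AND 1 = 1
g6 = in0 AND g5 = 0 AND 1 = 0
g7 = g6 OR g4 = 0 OR 1 = 1
So g6 = 0 and g7 = 1.

in0=0 in1=1 in2=1 in3=1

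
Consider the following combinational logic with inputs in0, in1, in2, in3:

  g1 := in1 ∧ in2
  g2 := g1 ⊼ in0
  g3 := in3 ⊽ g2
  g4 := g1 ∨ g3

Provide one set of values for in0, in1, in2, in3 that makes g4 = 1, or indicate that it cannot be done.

in0=0, in1=1, in2=1, in3=0

g4 = g1 ∨ g3 must be 1, so at least one of g1, g3 is 1.
Check with in0=0, in1=1, in2=1, in3=0:
g1 = in1 ∧ in2 = 1 ∧ 1 = 1
g2 = g1 ⊼ in0 = 1 ⊼ 0 = 1
g3 = in3 ⊽ g2 = 0 ⊽ 1 = 0
g4 = g1 ∨ g3 = 1 ∨ 0 = 1
So g4 = 1 as required.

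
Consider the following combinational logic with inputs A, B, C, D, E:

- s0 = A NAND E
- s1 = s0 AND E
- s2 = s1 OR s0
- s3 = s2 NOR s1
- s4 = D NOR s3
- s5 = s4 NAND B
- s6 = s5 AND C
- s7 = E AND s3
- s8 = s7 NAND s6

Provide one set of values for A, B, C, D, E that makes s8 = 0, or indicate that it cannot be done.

s8 = s7 NAND s6 must be 0, so both s7 = 1 and s6 = 1.
s7 = E AND s3 must be 1, so both E = 1 and s3 = 1.
Check with A=1, B=0, C=1, D=0, E=1:
s0 = A NAND E = 1 NAND 1 = 0
s1 = s0 AND E = 0 AND 1 = 0
s2 = s1 OR s0 = 0 OR 0 = 0
s3 = s2 NOR s1 = 0 NOR 0 = 1
s4 = D NOR s3 = 0 NOR 1 = 0
s5 = s4 NAND B = 0 NAND 0 = 1
s6 = s5 AND C = 1 AND 1 = 1
s7 = E AND s3 = 1 AND 1 = 1
s8 = s7 NAND s6 = 1 NAND 1 = 0
So s8 = 0 as required.

A=1, B=0, C=1, D=0, E=1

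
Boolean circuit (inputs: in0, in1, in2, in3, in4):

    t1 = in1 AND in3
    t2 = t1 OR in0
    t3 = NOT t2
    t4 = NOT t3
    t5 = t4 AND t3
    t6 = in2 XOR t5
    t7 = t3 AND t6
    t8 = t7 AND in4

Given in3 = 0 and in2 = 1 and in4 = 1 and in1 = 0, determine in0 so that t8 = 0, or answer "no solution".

t8 = t7 AND in4 must be 0, so at least one of t7, in4 is 0.
Check with in3 = 0 and in2 = 1 and in4 = 1 and in1 = 0 and in0=1:
t1 = in1 AND in3 = 0 AND 0 = 0
t2 = t1 OR in0 = 0 OR 1 = 1
t3 = NOT t2 = NOT 1 = 0
t4 = NOT t3 = NOT 0 = 1
t5 = t4 AND t3 = 1 AND 0 = 0
t6 = in2 XOR t5 = 1 XOR 0 = 1
t7 = t3 AND t6 = 0 AND 1 = 0
t8 = t7 AND in4 = 0 AND 1 = 0
So t8 = 0.

in0=1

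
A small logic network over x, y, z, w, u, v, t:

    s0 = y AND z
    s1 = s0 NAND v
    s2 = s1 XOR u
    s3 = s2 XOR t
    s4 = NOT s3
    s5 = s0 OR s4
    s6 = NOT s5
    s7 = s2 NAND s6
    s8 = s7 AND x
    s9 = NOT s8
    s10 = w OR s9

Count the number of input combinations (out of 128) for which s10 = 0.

s10 = w OR s9 must be 0, so both w = 0 and s9 = 0.
Enumerating the 128 input combinations, 26 give s10 = 0 and 102 give s10 = 1.

26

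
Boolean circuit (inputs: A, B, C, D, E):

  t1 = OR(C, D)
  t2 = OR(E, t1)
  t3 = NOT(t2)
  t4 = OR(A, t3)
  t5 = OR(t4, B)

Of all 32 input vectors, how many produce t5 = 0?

7

t5 = OR(t4, B) must be 0, so both t4 = 0 and B = 0.
t4 = OR(A, t3) must be 0, so both A = 0 and t3 = 0.
t3 = NOT(t2) must be 0, so t2 = 1.
Enumerating the 32 input combinations, 7 give t5 = 0 and 25 give t5 = 1.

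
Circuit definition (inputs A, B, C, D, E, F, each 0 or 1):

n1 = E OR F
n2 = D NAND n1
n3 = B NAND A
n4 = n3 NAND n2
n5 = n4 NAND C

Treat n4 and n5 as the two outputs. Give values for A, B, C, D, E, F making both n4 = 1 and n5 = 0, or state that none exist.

A=1, B=1, C=1, D=0, E=0, F=0

Check with A=1, B=1, C=1, D=0, E=0, F=0:
n1 = E OR F = 0 OR 0 = 0
n2 = D NAND n1 = 0 NAND 0 = 1
n3 = B NAND A = 1 NAND 1 = 0
n4 = n3 NAND n2 = 0 NAND 1 = 1
n5 = n4 NAND C = 1 NAND 1 = 0
So n4 = 1 and n5 = 0.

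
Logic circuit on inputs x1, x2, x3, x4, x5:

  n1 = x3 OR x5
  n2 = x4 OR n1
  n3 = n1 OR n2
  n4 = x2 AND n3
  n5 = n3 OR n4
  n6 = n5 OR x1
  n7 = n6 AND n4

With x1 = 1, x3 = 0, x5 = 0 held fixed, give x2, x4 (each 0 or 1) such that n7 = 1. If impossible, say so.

x2=1, x4=1

Check with x1 = 1, x3 = 0, x5 = 0 and x2=1, x4=1:
n1 = x3 OR x5 = 0 OR 0 = 0
n2 = x4 OR n1 = 1 OR 0 = 1
n3 = n1 OR n2 = 0 OR 1 = 1
n4 = x2 AND n3 = 1 AND 1 = 1
n5 = n3 OR n4 = 1 OR 1 = 1
n6 = n5 OR x1 = 1 OR 1 = 1
n7 = n6 AND n4 = 1 AND 1 = 1
So n7 = 1.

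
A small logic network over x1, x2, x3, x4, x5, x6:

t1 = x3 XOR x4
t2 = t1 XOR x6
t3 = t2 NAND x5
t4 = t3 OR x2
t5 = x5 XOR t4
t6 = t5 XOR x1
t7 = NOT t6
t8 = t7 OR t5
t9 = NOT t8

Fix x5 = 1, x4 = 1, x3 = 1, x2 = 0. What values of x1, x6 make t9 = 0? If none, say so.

t9 = NOT t8 must be 0, so t8 = 1.
Check with x5 = 1, x4 = 1, x3 = 1, x2 = 0 and x1=0, x6=1:
t1 = x3 XOR x4 = 1 XOR 1 = 0
t2 = t1 XOR x6 = 0 XOR 1 = 1
t3 = t2 NAND x5 = 1 NAND 1 = 0
t4 = t3 OR x2 = 0 OR 0 = 0
t5 = x5 XOR t4 = 1 XOR 0 = 1
t6 = t5 XOR x1 = 1 XOR 0 = 1
t7 = NOT t6 = NOT 1 = 0
t8 = t7 OR t5 = 0 OR 1 = 1
t9 = NOT t8 = NOT 1 = 0
So t9 = 0.

x1=0 x6=1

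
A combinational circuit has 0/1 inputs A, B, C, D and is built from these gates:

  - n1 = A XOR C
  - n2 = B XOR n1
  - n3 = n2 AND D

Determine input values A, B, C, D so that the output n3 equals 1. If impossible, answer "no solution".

Check with A=0, B=0, C=1, D=1:
n1 = A XOR C = 0 XOR 1 = 1
n2 = B XOR n1 = 0 XOR 1 = 1
n3 = n2 AND D = 1 AND 1 = 1
So n3 = 1 as required.

A=0, B=0, C=1, D=1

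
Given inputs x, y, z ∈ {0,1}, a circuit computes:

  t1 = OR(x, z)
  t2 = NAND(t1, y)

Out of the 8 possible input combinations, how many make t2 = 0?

t2 = NAND(t1, y) must be 0, so both t1 = 1 and y = 1.
Satisfying assignments:
  x=0, y=1, z=1
  x=1, y=1, z=0
  x=1, y=1, z=1

3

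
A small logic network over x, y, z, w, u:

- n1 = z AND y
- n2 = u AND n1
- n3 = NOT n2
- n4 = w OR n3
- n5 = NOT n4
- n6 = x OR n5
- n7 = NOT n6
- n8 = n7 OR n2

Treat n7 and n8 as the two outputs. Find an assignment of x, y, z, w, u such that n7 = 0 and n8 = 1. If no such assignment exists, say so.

Check with x=1, y=1, z=1, w=0, u=1:
n1 = z AND y = 1 AND 1 = 1
n2 = u AND n1 = 1 AND 1 = 1
n3 = NOT n2 = NOT 1 = 0
n4 = w OR n3 = 0 OR 0 = 0
n5 = NOT n4 = NOT 0 = 1
n6 = x OR n5 = 1 OR 1 = 1
n7 = NOT n6 = NOT 1 = 0
n8 = n7 OR n2 = 0 OR 1 = 1
So n7 = 0 and n8 = 1.

x=1, y=1, z=1, w=0, u=1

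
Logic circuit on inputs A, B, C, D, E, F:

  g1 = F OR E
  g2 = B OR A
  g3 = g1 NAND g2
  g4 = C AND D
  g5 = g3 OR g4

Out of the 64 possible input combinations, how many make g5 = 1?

37

g5 = g3 OR g4 must be 1, so at least one of g3, g4 is 1.
Enumerating the 64 input combinations, 37 give g5 = 1 and 27 give g5 = 0.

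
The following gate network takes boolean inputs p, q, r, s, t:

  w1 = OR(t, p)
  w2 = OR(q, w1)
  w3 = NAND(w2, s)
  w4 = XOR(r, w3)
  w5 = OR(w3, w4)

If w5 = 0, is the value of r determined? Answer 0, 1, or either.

w5 = OR(w3, w4) must be 0, so both w3 = 0 and w4 = 0.
w3 = NAND(w2, s) must be 0, so both w2 = 1 and s = 1.
w4 = XOR(r, w3) must be 0, so r and w3 are equal.
Every assignment with w5 = 0 has r = 0; there are 7 such assignment(s).

0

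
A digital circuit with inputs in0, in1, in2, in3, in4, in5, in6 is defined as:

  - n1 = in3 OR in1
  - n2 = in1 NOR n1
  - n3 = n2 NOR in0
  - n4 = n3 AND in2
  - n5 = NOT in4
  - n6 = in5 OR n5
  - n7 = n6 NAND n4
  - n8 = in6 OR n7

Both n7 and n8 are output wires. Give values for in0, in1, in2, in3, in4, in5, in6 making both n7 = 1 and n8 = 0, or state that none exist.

Across all 128 input combinations, none give both n7 = 1 and n8 = 0.

no solution exists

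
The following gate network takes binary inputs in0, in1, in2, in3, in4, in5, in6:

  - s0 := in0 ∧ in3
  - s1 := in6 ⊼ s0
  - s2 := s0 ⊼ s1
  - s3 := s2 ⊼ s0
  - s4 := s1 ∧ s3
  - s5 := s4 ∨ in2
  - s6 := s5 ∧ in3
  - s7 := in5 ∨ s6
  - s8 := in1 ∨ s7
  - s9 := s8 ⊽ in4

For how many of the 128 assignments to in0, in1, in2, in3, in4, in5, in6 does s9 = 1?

9

s9 = s8 ⊽ in4 must be 1, so both s8 = 0 and in4 = 0.
Enumerating the 128 input combinations, 9 give s9 = 1 and 119 give s9 = 0.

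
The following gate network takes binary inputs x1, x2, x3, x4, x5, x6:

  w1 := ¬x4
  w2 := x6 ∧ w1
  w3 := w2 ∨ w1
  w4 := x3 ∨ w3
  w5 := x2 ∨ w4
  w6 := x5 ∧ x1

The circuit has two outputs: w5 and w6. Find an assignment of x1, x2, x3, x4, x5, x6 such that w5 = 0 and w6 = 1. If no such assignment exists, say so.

Check with x1=1, x2=0, x3=0, x4=1, x5=1, x6=0:
w1 = ¬x4 = ¬1 = 0
w2 = x6 ∧ w1 = 0 ∧ 0 = 0
w3 = w2 ∨ w1 = 0 ∨ 0 = 0
w4 = x3 ∨ w3 = 0 ∨ 0 = 0
w5 = x2 ∨ w4 = 0 ∨ 0 = 0
w6 = x5 ∧ x1 = 1 ∧ 1 = 1
So w5 = 0 and w6 = 1.

x1=1, x2=0, x3=0, x4=1, x5=1, x6=0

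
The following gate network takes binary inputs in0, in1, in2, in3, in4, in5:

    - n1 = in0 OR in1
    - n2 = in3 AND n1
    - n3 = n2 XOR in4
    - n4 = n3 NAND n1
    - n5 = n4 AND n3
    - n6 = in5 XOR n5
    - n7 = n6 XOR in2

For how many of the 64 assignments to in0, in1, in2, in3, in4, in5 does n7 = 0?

32

n7 = n6 XOR in2 must be 0, so n6 and in2 are equal.
Enumerating the 64 input combinations, 32 give n7 = 0 and 32 give n7 = 1.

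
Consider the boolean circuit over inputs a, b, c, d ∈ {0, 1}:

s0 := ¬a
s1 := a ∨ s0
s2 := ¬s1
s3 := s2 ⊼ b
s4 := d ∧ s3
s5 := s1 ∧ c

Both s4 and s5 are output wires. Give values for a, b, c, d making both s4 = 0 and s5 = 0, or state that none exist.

a=1 b=0 c=0 d=0

Check with a=1 b=0 c=0 d=0:
s0 = ¬a = ¬1 = 0
s1 = a ∨ s0 = 1 ∨ 0 = 1
s2 = ¬s1 = ¬1 = 0
s3 = s2 ⊼ b = 0 ⊼ 0 = 1
s4 = d ∧ s3 = 0 ∧ 1 = 0
s5 = s1 ∧ c = 1 ∧ 0 = 0
So s4 = 0 and s5 = 0.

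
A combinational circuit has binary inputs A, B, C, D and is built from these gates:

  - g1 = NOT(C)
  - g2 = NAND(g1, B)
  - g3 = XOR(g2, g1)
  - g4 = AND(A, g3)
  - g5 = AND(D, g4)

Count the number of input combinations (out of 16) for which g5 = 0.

g5 = AND(D, g4) must be 0, so at least one of D, g4 is 0.
Enumerating the 16 input combinations, 13 give g5 = 0 and 3 give g5 = 1.

13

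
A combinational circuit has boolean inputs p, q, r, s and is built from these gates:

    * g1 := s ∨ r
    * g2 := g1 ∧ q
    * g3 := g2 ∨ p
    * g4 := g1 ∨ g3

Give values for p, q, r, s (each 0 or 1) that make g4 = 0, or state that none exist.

Check with p=0 q=1 r=0 s=0:
g1 = s ∨ r = 0 ∨ 0 = 0
g2 = g1 ∧ q = 0 ∧ 1 = 0
g3 = g2 ∨ p = 0 ∨ 0 = 0
g4 = g1 ∨ g3 = 0 ∨ 0 = 0
So g4 = 0 as required.

p=0 q=1 r=0 s=0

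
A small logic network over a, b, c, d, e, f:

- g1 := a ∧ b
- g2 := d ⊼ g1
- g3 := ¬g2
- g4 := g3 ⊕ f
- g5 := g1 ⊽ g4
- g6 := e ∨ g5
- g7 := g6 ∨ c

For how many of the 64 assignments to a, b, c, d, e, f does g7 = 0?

g7 = g6 ∨ c must be 0, so both g6 = 0 and c = 0.
g6 = e ∨ g5 must be 0, so both e = 0 and g5 = 0.
g5 = g1 ⊽ g4 must be 0, so at least one of g1, g4 is 1.
Enumerating the 64 input combinations, 10 give g7 = 0 and 54 give g7 = 1.

10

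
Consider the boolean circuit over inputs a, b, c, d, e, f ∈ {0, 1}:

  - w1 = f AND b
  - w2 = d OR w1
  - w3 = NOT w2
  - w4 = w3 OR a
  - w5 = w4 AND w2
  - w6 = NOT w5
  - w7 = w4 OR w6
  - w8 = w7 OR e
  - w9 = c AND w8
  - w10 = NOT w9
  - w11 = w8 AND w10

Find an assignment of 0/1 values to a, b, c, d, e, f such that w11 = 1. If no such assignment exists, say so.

a=1 b=1 c=0 d=1 e=1 f=1

w11 = w8 AND w10 must be 1, so both w8 = 1 and w10 = 1.
w8 = w7 OR e must be 1, so at least one of w7, e is 1.
Check with a=1 b=1 c=0 d=1 e=1 f=1:
w1 = f AND b = 1 AND 1 = 1
w2 = d OR w1 = 1 OR 1 = 1
w3 = NOT w2 = NOT 1 = 0
w4 = w3 OR a = 0 OR 1 = 1
w5 = w4 AND w2 = 1 AND 1 = 1
w6 = NOT w5 = NOT 1 = 0
w7 = w4 OR w6 = 1 OR 0 = 1
w8 = w7 OR e = 1 OR 1 = 1
w9 = c AND w8 = 0 AND 1 = 0
w10 = NOT w9 = NOT 0 = 1
w11 = w8 AND w10 = 1 AND 1 = 1
So w11 = 1 as required.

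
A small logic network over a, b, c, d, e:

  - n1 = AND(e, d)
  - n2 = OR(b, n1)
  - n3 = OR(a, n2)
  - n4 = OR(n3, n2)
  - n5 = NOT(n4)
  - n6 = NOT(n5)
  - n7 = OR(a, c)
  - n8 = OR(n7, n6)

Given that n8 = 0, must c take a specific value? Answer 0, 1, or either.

n8 = OR(n7, n6) must be 0, so both n7 = 0 and n6 = 0.
n7 = OR(a, c) must be 0, so both a = 0 and c = 0.
n6 = NOT(n5) must be 0, so n5 = 1.
Every assignment with n8 = 0 has c = 0; there are 3 such assignment(s).
  a=0, b=0, c=0, d=0, e=0
  a=0, b=0, c=0, d=0, e=1
  a=0, b=0, c=0, d=1, e=0

0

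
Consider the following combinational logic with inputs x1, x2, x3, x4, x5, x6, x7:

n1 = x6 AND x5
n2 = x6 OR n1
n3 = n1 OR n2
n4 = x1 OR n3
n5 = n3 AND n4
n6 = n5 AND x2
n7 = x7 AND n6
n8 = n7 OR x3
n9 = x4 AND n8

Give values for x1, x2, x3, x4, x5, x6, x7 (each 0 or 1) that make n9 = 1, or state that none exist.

Check with x1=0 x2=0 x3=1 x4=1 x5=0 x6=0 x7=0:
n1 = x6 AND x5 = 0 AND 0 = 0
n2 = x6 OR n1 = 0 OR 0 = 0
n3 = n1 OR n2 = 0 OR 0 = 0
n4 = x1 OR n3 = 0 OR 0 = 0
n5 = n3 AND n4 = 0 AND 0 = 0
n6 = n5 AND x2 = 0 AND 0 = 0
n7 = x7 AND n6 = 0 AND 0 = 0
n8 = n7 OR x3 = 0 OR 1 = 1
n9 = x4 AND n8 = 1 AND 1 = 1
So n9 = 1 as required.

x1=0 x2=0 x3=1 x4=1 x5=0 x6=0 x7=0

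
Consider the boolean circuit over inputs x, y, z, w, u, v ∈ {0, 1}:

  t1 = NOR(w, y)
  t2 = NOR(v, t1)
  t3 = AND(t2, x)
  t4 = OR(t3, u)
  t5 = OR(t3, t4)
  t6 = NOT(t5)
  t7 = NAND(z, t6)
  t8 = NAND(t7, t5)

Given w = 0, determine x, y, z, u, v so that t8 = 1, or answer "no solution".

Check with w = 0 and x=1, y=0, z=0, u=0, v=0:
t1 = NOR(w, y) = NOR(0, 0) = 1
t2 = NOR(v, t1) = NOR(0, 1) = 0
t3 = AND(t2, x) = AND(0, 1) = 0
t4 = OR(t3, u) = OR(0, 0) = 0
t5 = OR(t3, t4) = OR(0, 0) = 0
t6 = NOT(t5) = NOT 0 = 1
t7 = NAND(z, t6) = NAND(0, 1) = 1
t8 = NAND(t7, t5) = NAND(1, 0) = 1
So t8 = 1.

x=1, y=0, z=0, u=0, v=0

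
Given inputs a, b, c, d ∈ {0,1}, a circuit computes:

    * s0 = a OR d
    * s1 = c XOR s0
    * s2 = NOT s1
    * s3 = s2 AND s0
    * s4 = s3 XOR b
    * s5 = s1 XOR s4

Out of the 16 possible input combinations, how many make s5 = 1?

8

s5 = s1 XOR s4 must be 1, so s1 and s4 differ.
Enumerating the 16 input combinations, 8 give s5 = 1 and 8 give s5 = 0.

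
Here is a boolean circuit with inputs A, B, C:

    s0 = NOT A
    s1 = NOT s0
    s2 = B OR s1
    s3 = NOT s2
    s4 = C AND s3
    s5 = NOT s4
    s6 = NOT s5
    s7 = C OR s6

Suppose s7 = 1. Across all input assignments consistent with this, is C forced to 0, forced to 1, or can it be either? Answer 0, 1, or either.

s7 = C OR s6 must be 1, so at least one of C, s6 is 1.
Every assignment with s7 = 1 has C = 1; there are 4 such assignment(s).
  A=0, B=0, C=1
  A=0, B=1, C=1
  A=1, B=0, C=1
  A=1, B=1, C=1

1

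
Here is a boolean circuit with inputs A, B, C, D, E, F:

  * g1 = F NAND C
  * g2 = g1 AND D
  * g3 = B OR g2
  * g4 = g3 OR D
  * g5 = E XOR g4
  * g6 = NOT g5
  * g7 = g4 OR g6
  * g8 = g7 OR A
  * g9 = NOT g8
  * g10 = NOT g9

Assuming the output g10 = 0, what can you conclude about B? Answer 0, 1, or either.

g10 = NOT g9 must be 0, so g9 = 1.
g9 = NOT g8 must be 1, so g8 = 0.
Every assignment with g10 = 0 has B = 0; there are 4 such assignment(s).
  A=0, B=0, C=0, D=0, E=1, F=0
  A=0, B=0, C=0, D=0, E=1, F=1
  A=0, B=0, C=1, D=0, E=1, F=0
  A=0, B=0, C=1, D=0, E=1, F=1

0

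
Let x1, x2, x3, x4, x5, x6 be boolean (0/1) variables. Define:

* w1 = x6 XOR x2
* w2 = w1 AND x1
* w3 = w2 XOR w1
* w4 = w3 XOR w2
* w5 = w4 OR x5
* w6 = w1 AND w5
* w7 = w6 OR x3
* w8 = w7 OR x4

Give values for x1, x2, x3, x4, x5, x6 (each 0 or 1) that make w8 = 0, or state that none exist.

Check with x1=0, x2=1, x3=0, x4=0, x5=0, x6=1:
w1 = x6 XOR x2 = 1 XOR 1 = 0
w2 = w1 AND x1 = 0 AND 0 = 0
w3 = w2 XOR w1 = 0 XOR 0 = 0
w4 = w3 XOR w2 = 0 XOR 0 = 0
w5 = w4 OR x5 = 0 OR 0 = 0
w6 = w1 AND w5 = 0 AND 0 = 0
w7 = w6 OR x3 = 0 OR 0 = 0
w8 = w7 OR x4 = 0 OR 0 = 0
So w8 = 0 as required.

x1=0, x2=1, x3=0, x4=0, x5=0, x6=1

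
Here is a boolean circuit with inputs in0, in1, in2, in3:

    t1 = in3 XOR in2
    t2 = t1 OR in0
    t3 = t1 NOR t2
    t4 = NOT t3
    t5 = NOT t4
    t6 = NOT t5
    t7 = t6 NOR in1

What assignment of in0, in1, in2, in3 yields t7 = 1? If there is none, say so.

t7 = t6 NOR in1 must be 1, so both t6 = 0 and in1 = 0.
Check with in0=0 in1=0 in2=0 in3=0:
t1 = in3 XOR in2 = 0 XOR 0 = 0
t2 = t1 OR in0 = 0 OR 0 = 0
t3 = t1 NOR t2 = 0 NOR 0 = 1
t4 = NOT t3 = NOT 1 = 0
t5 = NOT t4 = NOT 0 = 1
t6 = NOT t5 = NOT 1 = 0
t7 = t6 NOR in1 = 0 NOR 0 = 1
So t7 = 1 as required.

in0=0 in1=0 in2=0 in3=0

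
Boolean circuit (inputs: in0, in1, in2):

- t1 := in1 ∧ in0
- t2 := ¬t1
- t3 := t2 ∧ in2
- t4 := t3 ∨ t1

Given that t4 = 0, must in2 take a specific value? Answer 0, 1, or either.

0

t4 = t3 ∨ t1 must be 0, so both t3 = 0 and t1 = 0.
t3 = t2 ∧ in2 must be 0, so at least one of t2, in2 is 0.
Every assignment with t4 = 0 has in2 = 0; there are 3 such assignment(s).
  in0=0, in1=0, in2=0
  in0=0, in1=1, in2=0
  in0=1, in1=0, in2=0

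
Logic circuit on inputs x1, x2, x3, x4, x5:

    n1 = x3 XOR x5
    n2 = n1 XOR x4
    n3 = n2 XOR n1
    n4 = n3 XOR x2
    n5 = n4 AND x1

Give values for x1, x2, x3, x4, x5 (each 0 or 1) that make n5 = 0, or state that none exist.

n5 = n4 AND x1 must be 0, so at least one of n4, x1 is 0.
Check with x1=1 x2=0 x3=0 x4=0 x5=0:
n1 = x3 XOR x5 = 0 XOR 0 = 0
n2 = n1 XOR x4 = 0 XOR 0 = 0
n3 = n2 XOR n1 = 0 XOR 0 = 0
n4 = n3 XOR x2 = 0 XOR 0 = 0
n5 = n4 AND x1 = 0 AND 1 = 0
So n5 = 0 as required.

x1=1 x2=0 x3=0 x4=0 x5=0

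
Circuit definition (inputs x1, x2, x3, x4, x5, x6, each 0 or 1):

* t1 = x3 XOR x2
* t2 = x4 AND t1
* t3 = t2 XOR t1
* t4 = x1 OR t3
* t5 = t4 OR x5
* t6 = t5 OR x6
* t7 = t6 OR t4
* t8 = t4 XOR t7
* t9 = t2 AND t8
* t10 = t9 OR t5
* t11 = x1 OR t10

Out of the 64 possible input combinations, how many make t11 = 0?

t11 = x1 OR t10 must be 0, so both x1 = 0 and t10 = 0.
t10 = t9 OR t5 must be 0, so both t9 = 0 and t5 = 0.
Enumerating the 64 input combinations, 10 give t11 = 0 and 54 give t11 = 1.

10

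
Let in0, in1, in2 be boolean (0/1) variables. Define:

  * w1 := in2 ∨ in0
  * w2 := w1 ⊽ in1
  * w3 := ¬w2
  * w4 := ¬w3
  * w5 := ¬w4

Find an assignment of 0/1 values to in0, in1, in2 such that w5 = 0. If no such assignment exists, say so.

w5 = ¬w4 must be 0, so w4 = 1.
w4 = ¬w3 must be 1, so w3 = 0.
Check with in0=0, in1=0, in2=0:
w1 = in2 ∨ in0 = 0 ∨ 0 = 0
w2 = w1 ⊽ in1 = 0 ⊽ 0 = 1
w3 = ¬w2 = ¬1 = 0
w4 = ¬w3 = ¬0 = 1
w5 = ¬w4 = ¬1 = 0
So w5 = 0 as required.

in0=0, in1=0, in2=0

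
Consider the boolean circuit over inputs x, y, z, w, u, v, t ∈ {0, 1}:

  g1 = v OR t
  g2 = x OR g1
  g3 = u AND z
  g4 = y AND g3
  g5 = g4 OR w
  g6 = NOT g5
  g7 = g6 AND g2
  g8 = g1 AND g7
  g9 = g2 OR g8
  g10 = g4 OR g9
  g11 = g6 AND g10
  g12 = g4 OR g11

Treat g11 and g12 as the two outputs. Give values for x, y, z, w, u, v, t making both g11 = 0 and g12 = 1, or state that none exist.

Check with x=1 y=1 z=1 w=1 u=1 v=1 t=0:
g1 = v OR t = 1 OR 0 = 1
g2 = x OR g1 = 1 OR 1 = 1
g3 = u AND z = 1 AND 1 = 1
g4 = y AND g3 = 1 AND 1 = 1
g5 = g4 OR w = 1 OR 1 = 1
g6 = NOT g5 = NOT 1 = 0
g7 = g6 AND g2 = 0 AND 1 = 0
g8 = g1 AND g7 = 1 AND 0 = 0
g9 = g2 OR g8 = 1 OR 0 = 1
g10 = g4 OR g9 = 1 OR 1 = 1
g11 = g6 AND g10 = 0 AND 1 = 0
g12 = g4 OR g11 = 1 OR 0 = 1
So g11 = 0 and g12 = 1.

x=1 y=1 z=1 w=1 u=1 v=1 t=0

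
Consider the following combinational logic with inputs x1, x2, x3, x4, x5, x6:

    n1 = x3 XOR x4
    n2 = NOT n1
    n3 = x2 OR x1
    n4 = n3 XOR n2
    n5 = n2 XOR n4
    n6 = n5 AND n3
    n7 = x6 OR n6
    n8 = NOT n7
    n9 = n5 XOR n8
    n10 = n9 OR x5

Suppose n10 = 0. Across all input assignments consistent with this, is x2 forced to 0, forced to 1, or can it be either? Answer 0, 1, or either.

n10 = n9 OR x5 must be 0, so both n9 = 0 and x5 = 0.
Every assignment with n10 = 0 has x2 = 0; there are 4 such assignment(s).
  x1=0, x2=0, x3=0, x4=0, x5=0, x6=1
  x1=0, x2=0, x3=0, x4=1, x5=0, x6=1
  x1=0, x2=0, x3=1, x4=0, x5=0, x6=1
  x1=0, x2=0, x3=1, x4=1, x5=0, x6=1

0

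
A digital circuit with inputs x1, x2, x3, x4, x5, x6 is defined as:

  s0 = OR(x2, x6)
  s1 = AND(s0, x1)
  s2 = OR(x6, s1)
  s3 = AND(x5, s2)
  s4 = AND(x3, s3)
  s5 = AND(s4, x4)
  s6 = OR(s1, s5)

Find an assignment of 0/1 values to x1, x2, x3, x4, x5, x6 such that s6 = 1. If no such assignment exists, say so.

s6 = OR(s1, s5) must be 1, so at least one of s1, s5 is 1.
Check with x1=1, x2=0, x3=1, x4=1, x5=0, x6=1:
s0 = OR(x2, x6) = OR(0, 1) = 1
s1 = AND(s0, x1) = AND(1, 1) = 1
s2 = OR(x6, s1) = OR(1, 1) = 1
s3 = AND(x5, s2) = AND(0, 1) = 0
s4 = AND(x3, s3) = AND(1, 0) = 0
s5 = AND(s4, x4) = AND(0, 1) = 0
s6 = OR(s1, s5) = OR(1, 0) = 1
So s6 = 1 as required.

x1=1, x2=0, x3=1, x4=1, x5=0, x6=1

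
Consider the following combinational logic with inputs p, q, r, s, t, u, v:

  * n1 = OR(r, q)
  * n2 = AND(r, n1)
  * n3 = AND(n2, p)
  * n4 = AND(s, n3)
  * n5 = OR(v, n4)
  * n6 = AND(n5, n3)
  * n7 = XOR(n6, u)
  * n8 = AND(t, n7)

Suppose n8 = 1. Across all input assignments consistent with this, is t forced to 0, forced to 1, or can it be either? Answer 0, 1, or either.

1

n8 = AND(t, n7) must be 1, so both t = 1 and n7 = 1.
Every assignment with n8 = 1 has t = 1; there are 32 such assignment(s).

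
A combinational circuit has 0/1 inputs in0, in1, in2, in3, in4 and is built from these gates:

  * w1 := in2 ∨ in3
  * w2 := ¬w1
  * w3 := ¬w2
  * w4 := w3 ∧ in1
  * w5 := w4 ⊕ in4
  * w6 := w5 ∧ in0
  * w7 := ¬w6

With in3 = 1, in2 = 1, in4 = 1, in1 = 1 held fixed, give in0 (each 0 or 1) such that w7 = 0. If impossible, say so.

no solution exists

With in3 = 1, in2 = 1, in4 = 1, in1 = 1 fixed, none of the 2 settings of in0 give w7 = 0.
For example, with in0=0:
w1 = in2 ∨ in3 = 1 ∨ 1 = 1
w2 = ¬w1 = ¬1 = 0
w3 = ¬w2 = ¬0 = 1
w4 = w3 ∧ in1 = 1 ∧ 1 = 1
w5 = w4 ⊕ in4 = 1 ⊕ 1 = 0
w6 = w5 ∧ in0 = 0 ∧ 0 = 0
w7 = ¬w6 = ¬0 = 1
giving w7 = 1 ≠ 0.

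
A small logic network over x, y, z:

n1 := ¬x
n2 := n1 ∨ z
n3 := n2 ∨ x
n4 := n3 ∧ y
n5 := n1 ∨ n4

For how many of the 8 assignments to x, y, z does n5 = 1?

6

n5 = n1 ∨ n4 must be 1, so at least one of n1, n4 is 1.
Enumerating the 8 input combinations, 6 give n5 = 1 and 2 give n5 = 0.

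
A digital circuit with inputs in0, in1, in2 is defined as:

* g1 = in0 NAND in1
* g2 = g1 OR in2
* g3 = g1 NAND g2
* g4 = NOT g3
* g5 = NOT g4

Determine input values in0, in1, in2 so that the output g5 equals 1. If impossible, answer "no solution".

g5 = NOT g4 must be 1, so g4 = 0.
g4 = NOT g3 must be 0, so g3 = 1.
g3 = g1 NAND g2 must be 1, so at least one of g1, g2 is 0.
Check with in0=1, in1=1, in2=0:
g1 = in0 NAND in1 = 1 NAND 1 = 0
g2 = g1 OR in2 = 0 OR 0 = 0
g3 = g1 NAND g2 = 0 NAND 0 = 1
g4 = NOT g3 = NOT 1 = 0
g5 = NOT g4 = NOT 0 = 1
So g5 = 1 as required.

in0=1, in1=1, in2=0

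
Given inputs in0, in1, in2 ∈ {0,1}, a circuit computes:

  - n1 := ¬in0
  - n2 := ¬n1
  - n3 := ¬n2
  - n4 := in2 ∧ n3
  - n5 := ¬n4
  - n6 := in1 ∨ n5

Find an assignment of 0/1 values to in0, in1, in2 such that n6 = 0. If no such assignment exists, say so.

in0=0, in1=0, in2=1

n6 = in1 ∨ n5 must be 0, so both in1 = 0 and n5 = 0.
n5 = ¬n4 must be 0, so n4 = 1.
n4 = in2 ∧ n3 must be 1, so both in2 = 1 and n3 = 1.
Check with in0=0, in1=0, in2=1:
n1 = ¬in0 = ¬0 = 1
n2 = ¬n1 = ¬1 = 0
n3 = ¬n2 = ¬0 = 1
n4 = in2 ∧ n3 = 1 ∧ 1 = 1
n5 = ¬n4 = ¬1 = 0
n6 = in1 ∨ n5 = 0 ∨ 0 = 0
So n6 = 0 as required.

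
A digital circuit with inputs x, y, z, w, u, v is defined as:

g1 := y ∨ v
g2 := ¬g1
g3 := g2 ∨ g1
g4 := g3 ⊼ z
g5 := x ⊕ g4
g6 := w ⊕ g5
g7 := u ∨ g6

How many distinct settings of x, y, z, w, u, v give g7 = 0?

16

g7 = u ∨ g6 must be 0, so both u = 0 and g6 = 0.
g6 = w ⊕ g5 must be 0, so w and g5 are equal.
Enumerating the 64 input combinations, 16 give g7 = 0 and 48 give g7 = 1.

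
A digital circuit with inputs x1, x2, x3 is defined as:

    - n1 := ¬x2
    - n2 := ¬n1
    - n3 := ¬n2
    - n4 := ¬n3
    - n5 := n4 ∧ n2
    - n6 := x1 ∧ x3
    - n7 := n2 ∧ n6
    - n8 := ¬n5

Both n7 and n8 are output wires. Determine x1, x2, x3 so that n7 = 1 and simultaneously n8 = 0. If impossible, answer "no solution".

Check with x1=1, x2=1, x3=1:
n1 = ¬x2 = ¬1 = 0
n2 = ¬n1 = ¬0 = 1
n3 = ¬n2 = ¬1 = 0
n4 = ¬n3 = ¬0 = 1
n5 = n4 ∧ n2 = 1 ∧ 1 = 1
n6 = x1 ∧ x3 = 1 ∧ 1 = 1
n7 = n2 ∧ n6 = 1 ∧ 1 = 1
n8 = ¬n5 = ¬1 = 0
So n7 = 1 and n8 = 0.

x1=1, x2=1, x3=1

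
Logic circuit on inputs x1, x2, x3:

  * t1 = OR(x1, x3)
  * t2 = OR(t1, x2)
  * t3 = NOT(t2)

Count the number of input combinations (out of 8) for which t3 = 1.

t3 = NOT(t2) must be 1, so t2 = 0.
Satisfying assignments:
  x1=0, x2=0, x3=0

1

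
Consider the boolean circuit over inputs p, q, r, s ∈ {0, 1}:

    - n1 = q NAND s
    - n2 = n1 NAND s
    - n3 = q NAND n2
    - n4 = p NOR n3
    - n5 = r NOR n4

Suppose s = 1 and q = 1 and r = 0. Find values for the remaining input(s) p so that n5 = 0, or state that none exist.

p=0

n5 = r NOR n4 must be 0, so at least one of r, n4 is 1.
Check with s = 1 and q = 1 and r = 0 and p=0:
n1 = q NAND s = 1 NAND 1 = 0
n2 = n1 NAND s = 0 NAND 1 = 1
n3 = q NAND n2 = 1 NAND 1 = 0
n4 = p NOR n3 = 0 NOR 0 = 1
n5 = r NOR n4 = 0 NOR 1 = 0
So n5 = 0.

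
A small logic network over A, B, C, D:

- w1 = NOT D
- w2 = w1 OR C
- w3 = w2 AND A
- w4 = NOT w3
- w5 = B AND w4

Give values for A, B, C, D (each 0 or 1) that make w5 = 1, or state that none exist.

w5 = B AND w4 must be 1, so both B = 1 and w4 = 1.
Check with A=0 B=1 C=0 D=1:
w1 = NOT D = NOT 1 = 0
w2 = w1 OR C = 0 OR 0 = 0
w3 = w2 AND A = 0 AND 0 = 0
w4 = NOT w3 = NOT 0 = 1
w5 = B AND w4 = 1 AND 1 = 1
So w5 = 1 as required.

A=0 B=1 C=0 D=1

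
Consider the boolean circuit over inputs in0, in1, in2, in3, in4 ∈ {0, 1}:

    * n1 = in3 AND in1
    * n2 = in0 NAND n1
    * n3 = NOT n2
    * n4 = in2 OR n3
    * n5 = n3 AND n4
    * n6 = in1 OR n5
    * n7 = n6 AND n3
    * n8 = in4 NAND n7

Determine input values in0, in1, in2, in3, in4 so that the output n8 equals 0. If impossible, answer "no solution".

n8 = in4 NAND n7 must be 0, so both in4 = 1 and n7 = 1.
Check with in0=1 in1=1 in2=0 in3=1 in4=1:
n1 = in3 AND in1 = 1 AND 1 = 1
n2 = in0 NAND n1 = 1 NAND 1 = 0
n3 = NOT n2 = NOT 0 = 1
n4 = in2 OR n3 = 0 OR 1 = 1
n5 = n3 AND n4 = 1 AND 1 = 1
n6 = in1 OR n5 = 1 OR 1 = 1
n7 = n6 AND n3 = 1 AND 1 = 1
n8 = in4 NAND n7 = 1 NAND 1 = 0
So n8 = 0 as required.

in0=1 in1=1 in2=0 in3=1 in4=1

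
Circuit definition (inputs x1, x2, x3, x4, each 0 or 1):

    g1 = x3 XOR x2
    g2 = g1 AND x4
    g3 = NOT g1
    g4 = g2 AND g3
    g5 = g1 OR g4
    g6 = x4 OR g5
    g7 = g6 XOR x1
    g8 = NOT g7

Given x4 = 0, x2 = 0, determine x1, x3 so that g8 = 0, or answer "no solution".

g8 = NOT g7 must be 0, so g7 = 1.
Check with x4 = 0, x2 = 0 and x1=0, x3=1:
g1 = x3 XOR x2 = 1 XOR 0 = 1
g2 = g1 AND x4 = 1 AND 0 = 0
g3 = NOT g1 = NOT 1 = 0
g4 = g2 AND g3 = 0 AND 0 = 0
g5 = g1 OR g4 = 1 OR 0 = 1
g6 = x4 OR g5 = 0 OR 1 = 1
g7 = g6 XOR x1 = 1 XOR 0 = 1
g8 = NOT g7 = NOT 1 = 0
So g8 = 0.

x1=0 x3=1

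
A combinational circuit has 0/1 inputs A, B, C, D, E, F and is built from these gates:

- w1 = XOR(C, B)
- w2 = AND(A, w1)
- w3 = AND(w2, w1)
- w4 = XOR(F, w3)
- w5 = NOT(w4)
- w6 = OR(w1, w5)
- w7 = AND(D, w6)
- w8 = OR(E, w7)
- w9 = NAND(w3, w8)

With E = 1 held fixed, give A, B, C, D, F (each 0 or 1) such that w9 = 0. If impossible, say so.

A=1, B=0, C=1, D=0, F=1

w9 = NAND(w3, w8) must be 0, so both w3 = 1 and w8 = 1.
Check with E = 1 and A=1, B=0, C=1, D=0, F=1:
w1 = XOR(C, B) = XOR(1, 0) = 1
w2 = AND(A, w1) = AND(1, 1) = 1
w3 = AND(w2, w1) = AND(1, 1) = 1
w4 = XOR(F, w3) = XOR(1, 1) = 0
w5 = NOT(w4) = NOT 0 = 1
w6 = OR(w1, w5) = OR(1, 1) = 1
w7 = AND(D, w6) = AND(0, 1) = 0
w8 = OR(E, w7) = OR(1, 0) = 1
w9 = NAND(w3, w8) = NAND(1, 1) = 0
So w9 = 0.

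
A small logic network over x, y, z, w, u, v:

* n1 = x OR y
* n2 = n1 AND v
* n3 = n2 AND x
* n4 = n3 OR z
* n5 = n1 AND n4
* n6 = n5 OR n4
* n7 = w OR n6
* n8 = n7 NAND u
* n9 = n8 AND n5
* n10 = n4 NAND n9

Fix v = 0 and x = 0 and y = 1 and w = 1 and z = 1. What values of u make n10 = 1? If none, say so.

Check with v = 0 and x = 0 and y = 1 and w = 1 and z = 1 and u=1:
n1 = x OR y = 0 OR 1 = 1
n2 = n1 AND v = 1 AND 0 = 0
n3 = n2 AND x = 0 AND 0 = 0
n4 = n3 OR z = 0 OR 1 = 1
n5 = n1 AND n4 = 1 AND 1 = 1
n6 = n5 OR n4 = 1 OR 1 = 1
n7 = w OR n6 = 1 OR 1 = 1
n8 = n7 NAND u = 1 NAND 1 = 0
n9 = n8 AND n5 = 0 AND 1 = 0
n10 = n4 NAND n9 = 1 NAND 0 = 1
So n10 = 1.

u=1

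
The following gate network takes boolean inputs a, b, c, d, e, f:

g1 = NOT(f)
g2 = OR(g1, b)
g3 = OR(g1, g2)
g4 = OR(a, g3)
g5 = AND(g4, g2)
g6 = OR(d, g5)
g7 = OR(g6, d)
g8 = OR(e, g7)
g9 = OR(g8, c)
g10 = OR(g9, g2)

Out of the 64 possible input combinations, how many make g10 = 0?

g10 = OR(g9, g2) must be 0, so both g9 = 0 and g2 = 0.
g9 = OR(g8, c) must be 0, so both g8 = 0 and c = 0.
g2 = OR(g1, b) must be 0, so both g1 = 0 and b = 0.
Satisfying assignments:
  a=0, b=0, c=0, d=0, e=0, f=1
  a=1, b=0, c=0, d=0, e=0, f=1

2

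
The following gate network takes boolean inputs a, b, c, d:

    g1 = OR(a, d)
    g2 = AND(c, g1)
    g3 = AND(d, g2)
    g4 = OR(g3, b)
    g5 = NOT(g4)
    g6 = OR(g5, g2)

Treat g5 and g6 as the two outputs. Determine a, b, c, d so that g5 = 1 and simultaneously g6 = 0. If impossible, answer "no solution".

Across all 16 input combinations, none give both g5 = 1 and g6 = 0.

no solution exists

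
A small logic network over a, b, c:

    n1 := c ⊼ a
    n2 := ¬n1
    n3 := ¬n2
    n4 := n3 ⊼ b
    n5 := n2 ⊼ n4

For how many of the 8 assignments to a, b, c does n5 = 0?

n5 = n2 ⊼ n4 must be 0, so both n2 = 1 and n4 = 1.
n2 = ¬n1 must be 1, so n1 = 0.
Satisfying assignments:
  a=1, b=0, c=1
  a=1, b=1, c=1

2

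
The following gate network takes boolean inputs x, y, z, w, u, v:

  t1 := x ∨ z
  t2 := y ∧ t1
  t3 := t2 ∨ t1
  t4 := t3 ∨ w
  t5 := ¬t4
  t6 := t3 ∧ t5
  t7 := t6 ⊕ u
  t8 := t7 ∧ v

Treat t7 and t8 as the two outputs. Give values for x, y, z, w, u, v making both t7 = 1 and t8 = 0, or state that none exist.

x=1 y=0 z=0 w=1 u=1 v=0

Check with x=1 y=0 z=0 w=1 u=1 v=0:
t1 = x ∨ z = 1 ∨ 0 = 1
t2 = y ∧ t1 = 0 ∧ 1 = 0
t3 = t2 ∨ t1 = 0 ∨ 1 = 1
t4 = t3 ∨ w = 1 ∨ 1 = 1
t5 = ¬t4 = ¬1 = 0
t6 = t3 ∧ t5 = 1 ∧ 0 = 0
t7 = t6 ⊕ u = 0 ⊕ 1 = 1
t8 = t7 ∧ v = 1 ∧ 0 = 0
So t7 = 1 and t8 = 0.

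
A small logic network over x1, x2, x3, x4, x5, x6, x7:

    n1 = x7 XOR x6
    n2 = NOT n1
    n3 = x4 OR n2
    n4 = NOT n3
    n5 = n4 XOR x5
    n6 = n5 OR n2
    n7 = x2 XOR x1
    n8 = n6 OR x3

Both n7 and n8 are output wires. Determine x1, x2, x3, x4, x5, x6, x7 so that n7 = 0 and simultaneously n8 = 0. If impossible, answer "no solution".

x1=1, x2=1, x3=0, x4=0, x5=1, x6=1, x7=0

Check with x1=1, x2=1, x3=0, x4=0, x5=1, x6=1, x7=0:
n1 = x7 XOR x6 = 0 XOR 1 = 1
n2 = NOT n1 = NOT 1 = 0
n3 = x4 OR n2 = 0 OR 0 = 0
n4 = NOT n3 = NOT 0 = 1
n5 = n4 XOR x5 = 1 XOR 1 = 0
n6 = n5 OR n2 = 0 OR 0 = 0
n7 = x2 XOR x1 = 1 XOR 1 = 0
n8 = n6 OR x3 = 0 OR 0 = 0
So n7 = 0 and n8 = 0.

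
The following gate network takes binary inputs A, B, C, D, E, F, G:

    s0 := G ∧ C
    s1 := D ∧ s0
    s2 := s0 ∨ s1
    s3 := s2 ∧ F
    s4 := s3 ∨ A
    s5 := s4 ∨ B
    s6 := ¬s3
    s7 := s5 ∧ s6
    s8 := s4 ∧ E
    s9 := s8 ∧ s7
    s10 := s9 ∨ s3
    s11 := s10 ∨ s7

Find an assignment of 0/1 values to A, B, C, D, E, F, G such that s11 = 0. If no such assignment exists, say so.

Check with A=0, B=0, C=0, D=1, E=0, F=0, G=0:
s0 = G ∧ C = 0 ∧ 0 = 0
s1 = D ∧ s0 = 1 ∧ 0 = 0
s2 = s0 ∨ s1 = 0 ∨ 0 = 0
s3 = s2 ∧ F = 0 ∧ 0 = 0
s4 = s3 ∨ A = 0 ∨ 0 = 0
s5 = s4 ∨ B = 0 ∨ 0 = 0
s6 = ¬s3 = ¬0 = 1
s7 = s5 ∧ s6 = 0 ∧ 1 = 0
s8 = s4 ∧ E = 0 ∧ 0 = 0
s9 = s8 ∧ s7 = 0 ∧ 0 = 0
s10 = s9 ∨ s3 = 0 ∨ 0 = 0
s11 = s10 ∨ s7 = 0 ∨ 0 = 0
So s11 = 0 as required.

A=0, B=0, C=0, D=1, E=0, F=0, G=0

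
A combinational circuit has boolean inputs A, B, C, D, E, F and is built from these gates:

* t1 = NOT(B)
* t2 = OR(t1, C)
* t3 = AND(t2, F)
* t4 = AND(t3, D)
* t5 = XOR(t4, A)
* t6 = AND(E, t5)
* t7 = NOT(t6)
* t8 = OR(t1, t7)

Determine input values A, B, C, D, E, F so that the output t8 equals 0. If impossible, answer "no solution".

t8 = OR(t1, t7) must be 0, so both t1 = 0 and t7 = 0.
t1 = NOT(B) must be 0, so B = 1.
Check with A=1, B=1, C=1, D=1, E=1, F=0:
t1 = NOT(B) = NOT 1 = 0
t2 = OR(t1, C) = OR(0, 1) = 1
t3 = AND(t2, F) = AND(1, 0) = 0
t4 = AND(t3, D) = AND(0, 1) = 0
t5 = XOR(t4, A) = XOR(0, 1) = 1
t6 = AND(E, t5) = AND(1, 1) = 1
t7 = NOT(t6) = NOT 1 = 0
t8 = OR(t1, t7) = OR(0, 0) = 0
So t8 = 0 as required.

A=1, B=1, C=1, D=1, E=1, F=0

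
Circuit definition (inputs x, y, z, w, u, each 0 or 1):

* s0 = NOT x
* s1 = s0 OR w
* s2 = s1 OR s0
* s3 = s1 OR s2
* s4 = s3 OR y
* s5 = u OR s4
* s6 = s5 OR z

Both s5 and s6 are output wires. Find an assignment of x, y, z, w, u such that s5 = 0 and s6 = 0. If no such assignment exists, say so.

Check with x=1, y=0, z=0, w=0, u=0:
s0 = NOT x = NOT 1 = 0
s1 = s0 OR w = 0 OR 0 = 0
s2 = s1 OR s0 = 0 OR 0 = 0
s3 = s1 OR s2 = 0 OR 0 = 0
s4 = s3 OR y = 0 OR 0 = 0
s5 = u OR s4 = 0 OR 0 = 0
s6 = s5 OR z = 0 OR 0 = 0
So s5 = 0 and s6 = 0.

x=1, y=0, z=0, w=0, u=0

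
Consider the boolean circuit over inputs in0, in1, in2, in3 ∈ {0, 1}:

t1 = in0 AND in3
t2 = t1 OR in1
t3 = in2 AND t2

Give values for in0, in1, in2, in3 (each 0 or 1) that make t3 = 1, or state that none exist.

in0=0, in1=1, in2=1, in3=0

t3 = in2 AND t2 must be 1, so both in2 = 1 and t2 = 1.
t2 = t1 OR in1 must be 1, so at least one of t1, in1 is 1.
Check with in0=0, in1=1, in2=1, in3=0:
t1 = in0 AND in3 = 0 AND 0 = 0
t2 = t1 OR in1 = 0 OR 1 = 1
t3 = in2 AND t2 = 1 AND 1 = 1
So t3 = 1 as required.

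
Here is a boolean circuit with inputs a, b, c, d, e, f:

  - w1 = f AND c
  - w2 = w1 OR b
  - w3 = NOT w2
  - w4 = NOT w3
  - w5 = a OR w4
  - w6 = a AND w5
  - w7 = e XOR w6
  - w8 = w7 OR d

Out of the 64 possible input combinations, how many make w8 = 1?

w8 = w7 OR d must be 1, so at least one of w7, d is 1.
Enumerating the 64 input combinations, 48 give w8 = 1 and 16 give w8 = 0.

48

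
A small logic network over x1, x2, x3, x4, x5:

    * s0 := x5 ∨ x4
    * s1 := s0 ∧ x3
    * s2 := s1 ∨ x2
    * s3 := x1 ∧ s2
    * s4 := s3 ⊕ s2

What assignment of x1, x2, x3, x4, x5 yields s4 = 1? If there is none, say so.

s4 = s3 ⊕ s2 must be 1, so s3 and s2 differ.
Check with x1=0, x2=0, x3=1, x4=1, x5=1:
s0 = x5 ∨ x4 = 1 ∨ 1 = 1
s1 = s0 ∧ x3 = 1 ∧ 1 = 1
s2 = s1 ∨ x2 = 1 ∨ 0 = 1
s3 = x1 ∧ s2 = 0 ∧ 1 = 0
s4 = s3 ⊕ s2 = 0 ⊕ 1 = 1
So s4 = 1 as required.

x1=0, x2=0, x3=1, x4=1, x5=1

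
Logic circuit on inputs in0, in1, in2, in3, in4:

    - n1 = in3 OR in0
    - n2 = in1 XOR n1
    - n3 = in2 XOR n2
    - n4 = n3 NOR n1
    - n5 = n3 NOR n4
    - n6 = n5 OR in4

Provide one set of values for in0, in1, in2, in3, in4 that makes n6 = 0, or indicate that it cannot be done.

in0=0, in1=1, in2=1, in3=0, in4=0

Check with in0=0, in1=1, in2=1, in3=0, in4=0:
n1 = in3 OR in0 = 0 OR 0 = 0
n2 = in1 XOR n1 = 1 XOR 0 = 1
n3 = in2 XOR n2 = 1 XOR 1 = 0
n4 = n3 NOR n1 = 0 NOR 0 = 1
n5 = n3 NOR n4 = 0 NOR 1 = 0
n6 = n5 OR in4 = 0 OR 0 = 0
So n6 = 0 as required.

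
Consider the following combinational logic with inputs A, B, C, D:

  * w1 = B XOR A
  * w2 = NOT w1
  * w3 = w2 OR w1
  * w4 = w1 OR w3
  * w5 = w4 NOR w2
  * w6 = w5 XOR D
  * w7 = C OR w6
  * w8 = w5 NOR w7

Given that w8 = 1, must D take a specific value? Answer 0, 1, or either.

0

w8 = w5 NOR w7 must be 1, so both w5 = 0 and w7 = 0.
Every assignment with w8 = 1 has D = 0; there are 4 such assignment(s).
  A=0, B=0, C=0, D=0
  A=0, B=1, C=0, D=0
  A=1, B=0, C=0, D=0
  A=1, B=1, C=0, D=0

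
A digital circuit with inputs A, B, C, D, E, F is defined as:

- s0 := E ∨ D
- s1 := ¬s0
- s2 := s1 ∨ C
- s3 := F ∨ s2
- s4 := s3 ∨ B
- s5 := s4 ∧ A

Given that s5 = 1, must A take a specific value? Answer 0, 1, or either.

s5 = s4 ∧ A must be 1, so both s4 = 1 and A = 1.
s4 = s3 ∨ B must be 1, so at least one of s3, B is 1.
Every assignment with s5 = 1 has A = 1; there are 29 such assignment(s).

1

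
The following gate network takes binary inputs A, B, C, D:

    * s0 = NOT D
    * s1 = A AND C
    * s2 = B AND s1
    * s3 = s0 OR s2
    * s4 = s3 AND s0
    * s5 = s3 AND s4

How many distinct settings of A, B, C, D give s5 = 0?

s5 = s3 AND s4 must be 0, so at least one of s3, s4 is 0.
Enumerating the 16 input combinations, 8 give s5 = 0 and 8 give s5 = 1.

8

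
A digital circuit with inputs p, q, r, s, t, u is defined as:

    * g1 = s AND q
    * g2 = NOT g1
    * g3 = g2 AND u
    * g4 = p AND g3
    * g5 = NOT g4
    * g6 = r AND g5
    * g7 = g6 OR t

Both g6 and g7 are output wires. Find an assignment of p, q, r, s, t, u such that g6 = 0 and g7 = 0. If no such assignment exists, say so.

Check with p=0, q=0, r=0, s=1, t=0, u=1:
g1 = s AND q = 1 AND 0 = 0
g2 = NOT g1 = NOT 0 = 1
g3 = g2 AND u = 1 AND 1 = 1
g4 = p AND g3 = 0 AND 1 = 0
g5 = NOT g4 = NOT 0 = 1
g6 = r AND g5 = 0 AND 1 = 0
g7 = g6 OR t = 0 OR 0 = 0
So g6 = 0 and g7 = 0.

p=0, q=0, r=0, s=1, t=0, u=1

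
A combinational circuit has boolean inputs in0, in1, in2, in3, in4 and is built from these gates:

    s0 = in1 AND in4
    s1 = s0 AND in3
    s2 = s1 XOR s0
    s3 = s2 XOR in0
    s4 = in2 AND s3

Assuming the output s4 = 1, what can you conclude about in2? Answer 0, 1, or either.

s4 = in2 AND s3 must be 1, so both in2 = 1 and s3 = 1.
Every assignment with s4 = 1 has in2 = 1; there are 8 such assignment(s).

1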